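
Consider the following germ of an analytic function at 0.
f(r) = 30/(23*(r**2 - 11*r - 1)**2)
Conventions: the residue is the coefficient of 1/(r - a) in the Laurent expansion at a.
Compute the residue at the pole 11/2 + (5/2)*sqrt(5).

The residue is -(12/14375)*sqrt(5).

The factor r**2 - 11*r - 1 splits as (r - a)(r - a') with a = 11/2 + (5/2)*sqrt(5), a' = 11/2 - (5/2)*sqrt(5). At the order-2 pole a set g(r) = (r - a)^2*f(r) = [30/23] / (r - a')^2.
Order-2 pole: residue = g'(a); g'(11/2 + (5/2)*sqrt(5)) = -(12/14375)*sqrt(5), so the residue is -(12/14375)*sqrt(5).


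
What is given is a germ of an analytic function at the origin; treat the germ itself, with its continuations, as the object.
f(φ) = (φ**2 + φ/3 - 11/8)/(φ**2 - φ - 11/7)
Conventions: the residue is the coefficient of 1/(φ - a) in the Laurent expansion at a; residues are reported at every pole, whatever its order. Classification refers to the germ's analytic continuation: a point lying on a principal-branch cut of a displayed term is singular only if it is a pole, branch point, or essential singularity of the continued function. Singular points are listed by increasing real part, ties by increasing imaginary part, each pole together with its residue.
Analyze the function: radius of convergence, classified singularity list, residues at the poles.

Denominator factor (φ**2 - φ - 11/7): discriminant 51/7, real irrational roots 1/2 + (1/14)*sqrt(357) and 1/2 - (1/14)*sqrt(357); poles of order 1, moduli 1/2 + (1/14)*sqrt(357) and -1/2 + (1/14)*sqrt(357).
The radius of convergence is the smallest modulus among the singular points: -1/2 + (1/14)*sqrt(357).
The factor φ**2 - φ - 11/7 splits as (φ - a)(φ - a') with a = 1/2 - (1/14)*sqrt(357), a' = 1/2 + (1/14)*sqrt(357). At the order-1 pole a set g(φ) = (φ - a)*f(φ) = [φ**2 + φ/3 - 11/8] / (φ - a').
Simple pole: residue = g(a) at a = 1/2 - (1/14)*sqrt(357), which is 2/3 - (145/8568)*sqrt(357).
The factor φ**2 - φ - 11/7 splits as (φ - a)(φ - a') with a = 1/2 + (1/14)*sqrt(357), a' = 1/2 - (1/14)*sqrt(357). At the order-1 pole a set g(φ) = (φ - a)*f(φ) = [φ**2 + φ/3 - 11/8] / (φ - a').
Simple pole: residue = g(a) at a = 1/2 + (1/14)*sqrt(357), which is 2/3 + (145/8568)*sqrt(357).
List the singular points by increasing real part (a conjugate pair: the negative imaginary part first).

Radius of convergence at 0: -1/2 + (1/14)*sqrt(357).
At 1/2 - (1/14)*sqrt(357): a pole of order 1; residue 2/3 - (145/8568)*sqrt(357).
At 1/2 + (1/14)*sqrt(357): a pole of order 1; residue 2/3 + (145/8568)*sqrt(357).


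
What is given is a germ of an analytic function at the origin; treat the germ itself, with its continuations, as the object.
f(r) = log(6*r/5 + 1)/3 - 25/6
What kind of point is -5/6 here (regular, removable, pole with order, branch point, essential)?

The term (1/3)*log(1 - r/(-5/6)) has argument 1 - -5/6/(-5/6) = 0 at -5/6: a logarithmic (infinitely-sheeted) branch point; the remaining terms are analytic or single-valued there.

The point is a logarithmic branch point.


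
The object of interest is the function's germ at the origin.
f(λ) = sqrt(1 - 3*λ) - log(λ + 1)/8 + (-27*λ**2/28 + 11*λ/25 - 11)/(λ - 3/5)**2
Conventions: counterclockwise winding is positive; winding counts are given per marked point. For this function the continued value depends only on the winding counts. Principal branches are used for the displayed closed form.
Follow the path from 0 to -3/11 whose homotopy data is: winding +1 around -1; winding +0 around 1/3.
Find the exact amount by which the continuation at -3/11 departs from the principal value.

Continued minus principal equals -(1/4)*pi*i.

The rational part is single-valued and drops out of the difference; each branch term changes only by its own monodromy.
(1)*sqrt(1 - λ/(1/3)): winding +0 is even, the square root returns to the same sheet, contribution 0.
(-1/8)*log(1 - λ/(-1)): each positive loop around -1 adds 2*pi*i to the log, so winding +1 contributes (-1/8)*(1)*2*pi*i = -(1/4)*pi*i.
Summing the contributions at λ = -3/11 gives -(1/4)*pi*i.


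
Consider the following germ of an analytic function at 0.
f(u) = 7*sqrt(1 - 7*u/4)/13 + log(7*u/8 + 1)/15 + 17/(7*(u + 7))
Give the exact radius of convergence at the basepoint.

The radius of convergence is 4/7.

Denominator factor (u + 7): pole of order 1 at -7, modulus 7.
Branch term (1/15)*log(1 - u/(-8/7)): its argument vanishes at u = -8/7, a logarithmic branch point, modulus 8/7.
Branch term (7/13)*sqrt(1 - u/(4/7)): its argument vanishes at u = 4/7, a square-root branch point, modulus 4/7.
The radius of convergence is the smallest modulus among the singular points: 4/7.


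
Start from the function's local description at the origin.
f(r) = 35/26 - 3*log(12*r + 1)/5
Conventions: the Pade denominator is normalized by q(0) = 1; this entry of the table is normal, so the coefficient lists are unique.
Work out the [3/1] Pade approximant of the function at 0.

The Pade approximant has numerator coefficients [35/26, 639/130, -108/5, 216/5]; denominator coefficients [1, 9].

Taylor coefficients needed (expand at 0): a_0 = 35/26, a_1 = -36/5, a_2 = 216/5, a_3 = -1728/5, a_4 = 15552/5.
Write the denominator as Q(r) = 1 + q1*r. Requiring Q*f - P = O(r^5) with deg P <= 3 kills the coefficients of r^4..r^4 in Q*f:
  r^4: a_4 + q1*a_3 = 0, i.e. 15552/5 + (-1728/5)*q1 = 0.
Solving this linear system: q1 = 9.
The numerator is Q*f truncated at degree 3: P0 = a_0 = 35/26; P1 = a_1 + q1*a_0 = 639/130; P2 = a_2 + q1*a_1 = -108/5; P3 = a_3 + q1*a_2 = 216/5.


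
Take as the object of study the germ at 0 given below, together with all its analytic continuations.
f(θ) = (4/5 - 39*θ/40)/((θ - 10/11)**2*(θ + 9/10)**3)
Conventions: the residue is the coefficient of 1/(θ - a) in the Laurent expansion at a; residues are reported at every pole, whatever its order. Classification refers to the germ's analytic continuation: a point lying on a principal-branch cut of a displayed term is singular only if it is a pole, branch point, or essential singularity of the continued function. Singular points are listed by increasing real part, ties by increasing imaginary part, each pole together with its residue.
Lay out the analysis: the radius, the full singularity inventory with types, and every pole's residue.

Denominator factor (θ + 9/10)^3: pole of order 3 at -9/10, modulus 9/10.
Denominator factor (θ - 10/11)^2: pole of order 2 at 10/11, modulus 10/11.
The radius of convergence is the smallest modulus among the singular points: 9/10.
At the order-3 pole -9/10 set g(θ) = (θ - (-9/10))^3*f(θ) = (4/5 - 39*θ/40)/(θ - 10/11)**2.
Order-3 pole: residue = g''(a)/2; g''(-9/10) = 440627550/1568239201, so the residue is 220313775/1568239201.
At the order-2 pole 10/11 set g(θ) = (θ - (10/11))^2*f(θ) = (4/5 - 39*θ/40)/(θ + 9/10)**3.
Order-2 pole: residue = g'(a); g'(10/11) = -220313775/1568239201, so the residue is -220313775/1568239201.
List the singular points by increasing real part (a conjugate pair: the negative imaginary part first).

Radius of convergence at 0: 9/10.
At -9/10: a pole of order 3; residue 220313775/1568239201.
At 10/11: a pole of order 2; residue -220313775/1568239201.


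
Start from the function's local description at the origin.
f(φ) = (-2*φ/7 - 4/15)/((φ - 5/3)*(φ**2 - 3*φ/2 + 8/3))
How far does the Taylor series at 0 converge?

Denominator factor (φ**2 - 3*φ/2 + 8/3): discriminant -101/12, complex-conjugate roots (3/4) + ((1/12)*sqrt(303))*i and (3/4) - ((1/12)*sqrt(303))*i; poles of order 1, moduli (2/3)*sqrt(6) and (2/3)*sqrt(6).
Denominator factor (φ - 5/3): pole of order 1 at 5/3, modulus 5/3.
The radius of convergence is the smallest modulus among the singular points: (2/3)*sqrt(6).

The radius of convergence is (2/3)*sqrt(6).


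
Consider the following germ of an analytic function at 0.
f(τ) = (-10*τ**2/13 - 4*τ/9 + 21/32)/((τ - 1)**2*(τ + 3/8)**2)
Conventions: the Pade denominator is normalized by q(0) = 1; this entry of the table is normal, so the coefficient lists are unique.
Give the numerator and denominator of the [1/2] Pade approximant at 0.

The Pade approximant has numerator coefficients [14/3, 576665504/50130981]; denominator coefficients [1, 12023170/1856703, 812363161/72411417].

Taylor coefficients needed (expand at 0): a_0 = 14/3, a_1 = -1516/81, a_2 = 217474/3159, a_3 = -744968/3159.
Write the denominator as Q(τ) = 1 + q1*τ + q2*τ^2. Requiring Q*f - P = O(τ^4) with deg P <= 1 kills the coefficients of τ^2..τ^3 in Q*f:
  τ^2: a_2 + q1*a_1 + q2*a_0 = 0, i.e. 217474/3159 + (-1516/81)*q1 + (14/3)*q2 = 0.
  τ^3: a_3 + q1*a_2 + q2*a_1 = 0, i.e. -744968/3159 + (217474/3159)*q1 + (-1516/81)*q2 = 0.
Solving this linear system: q1 = 12023170/1856703, q2 = 812363161/72411417.
The numerator is Q*f truncated at degree 1: P0 = a_0 = 14/3; P1 = a_1 + q1*a_0 = 576665504/50130981.


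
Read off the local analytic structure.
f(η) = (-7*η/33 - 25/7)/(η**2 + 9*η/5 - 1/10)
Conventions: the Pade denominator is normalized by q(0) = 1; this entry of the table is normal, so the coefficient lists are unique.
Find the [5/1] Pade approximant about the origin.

Taylor coefficients needed (expand at 0): a_0 = 250/7, a_1 = 148990/231, a_2 = 921440/77, a_3 = 51247660/231, a_4 = 316700360/77, a_5 = 1601299640/21, a_6 = 15550397120/11.
Write the denominator as Q(η) = 1 + q1*η. Requiring Q*f - P = O(η^7) with deg P <= 5 kills the coefficients of η^6..η^6 in Q*f:
  η^6: a_6 + q1*a_5 = 0, i.e. 15550397120/11 + (1601299640/21)*q1 = 0.
Solving this linear system: q1 = -8163958488/440357401.
The numerator is Q*f truncated at degree 5: P0 = a_0 = 250/7; P1 = a_1 + q1*a_0 = -158528031910/9247505421; P2 = a_2 + q1*a_1 = 313531868400/33907519877; P3 = a_3 + q1*a_2 = -507362616500/101722559631; P4 = a_4 + q1*a_3 = 91142985000/33907519877; P5 = a_5 + q1*a_4 = -151904975000/101722559631.

The Pade approximant has numerator coefficients [250/7, -158528031910/9247505421, 313531868400/33907519877, -507362616500/101722559631, 91142985000/33907519877, -151904975000/101722559631]; denominator coefficients [1, -8163958488/440357401].


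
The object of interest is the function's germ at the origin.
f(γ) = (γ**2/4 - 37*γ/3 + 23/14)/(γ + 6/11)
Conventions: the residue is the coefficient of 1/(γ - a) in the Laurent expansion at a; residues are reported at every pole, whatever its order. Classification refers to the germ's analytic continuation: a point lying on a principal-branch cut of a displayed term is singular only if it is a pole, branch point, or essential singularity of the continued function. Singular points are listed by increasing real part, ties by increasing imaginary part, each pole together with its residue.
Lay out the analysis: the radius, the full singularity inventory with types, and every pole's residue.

Denominator factor (γ + 6/11): pole of order 1 at -6/11, modulus 6/11.
The radius of convergence is the smallest modulus among the singular points: 6/11.
At the order-1 pole -6/11 set g(γ) = (γ - (-6/11))*f(γ) = γ**2/4 - 37*γ/3 + 23/14.
Simple pole: residue = g(a) at a = -6/11, which is 14305/1694.

Radius of convergence at 0: 6/11.
At -6/11: a pole of order 1; residue 14305/1694.


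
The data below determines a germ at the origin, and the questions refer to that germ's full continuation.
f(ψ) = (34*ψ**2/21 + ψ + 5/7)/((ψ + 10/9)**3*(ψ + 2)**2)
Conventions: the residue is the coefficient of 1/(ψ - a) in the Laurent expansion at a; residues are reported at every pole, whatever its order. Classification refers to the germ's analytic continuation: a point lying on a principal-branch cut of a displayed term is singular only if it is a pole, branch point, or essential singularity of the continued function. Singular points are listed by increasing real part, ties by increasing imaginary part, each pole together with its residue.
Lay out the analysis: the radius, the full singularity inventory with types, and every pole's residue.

Radius of convergence at 0: 10/9.
At -2: a pole of order 2; residue -70227/4096.
At -10/9: a pole of order 3; residue 70227/4096.

Denominator factor (ψ + 2)^2: pole of order 2 at -2, modulus 2.
Denominator factor (ψ + 10/9)^3: pole of order 3 at -10/9, modulus 10/9.
The radius of convergence is the smallest modulus among the singular points: 10/9.
At the order-2 pole -2 set g(ψ) = (ψ - (-2))^2*f(ψ) = (34*ψ**2/21 + ψ + 5/7)/(ψ + 10/9)**3.
Order-2 pole: residue = g'(a); g'(-2) = -70227/4096, so the residue is -70227/4096.
At the order-3 pole -10/9 set g(ψ) = (ψ - (-10/9))^3*f(ψ) = (34*ψ**2/21 + ψ + 5/7)/(ψ + 2)**2.
Order-3 pole: residue = g''(a)/2; g''(-10/9) = 70227/2048, so the residue is 70227/4096.
List the singular points by increasing real part (a conjugate pair: the negative imaginary part first).


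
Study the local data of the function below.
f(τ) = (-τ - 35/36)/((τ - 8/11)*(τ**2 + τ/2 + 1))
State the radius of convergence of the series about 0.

Denominator factor (τ**2 + τ/2 + 1): discriminant -15/4, complex-conjugate roots (-1/4) + ((1/4)*sqrt(15))*i and (-1/4) - ((1/4)*sqrt(15))*i; poles of order 1, moduli 1 and 1.
Denominator factor (τ - 8/11): pole of order 1 at 8/11, modulus 8/11.
The radius of convergence is the smallest modulus among the singular points: 8/11.

The radius of convergence is 8/11.


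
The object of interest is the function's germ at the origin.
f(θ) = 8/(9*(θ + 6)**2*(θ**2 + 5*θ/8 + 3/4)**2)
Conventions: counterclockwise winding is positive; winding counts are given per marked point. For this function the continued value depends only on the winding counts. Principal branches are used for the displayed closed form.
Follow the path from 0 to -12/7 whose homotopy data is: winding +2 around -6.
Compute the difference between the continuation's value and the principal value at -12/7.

The function is rational, hence single-valued: continuing it around any pole returns the same value, so the difference is 0.

Continued minus principal equals 0.


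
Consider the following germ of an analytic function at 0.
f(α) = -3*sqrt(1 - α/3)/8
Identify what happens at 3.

The point is an algebraic (square-root) branch point.

The term (-3/8)*sqrt(1 - α/(3)) has argument 1 - 3/(3) = 0 at 3: a square-root (algebraic, two-sheeted) branch point; the remaining terms are analytic or single-valued there.


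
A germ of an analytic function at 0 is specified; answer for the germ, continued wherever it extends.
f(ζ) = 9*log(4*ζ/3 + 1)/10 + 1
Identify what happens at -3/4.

The point is a logarithmic branch point.

The term (9/10)*log(1 - ζ/(-3/4)) has argument 1 - -3/4/(-3/4) = 0 at -3/4: a logarithmic (infinitely-sheeted) branch point; the remaining terms are analytic or single-valued there.


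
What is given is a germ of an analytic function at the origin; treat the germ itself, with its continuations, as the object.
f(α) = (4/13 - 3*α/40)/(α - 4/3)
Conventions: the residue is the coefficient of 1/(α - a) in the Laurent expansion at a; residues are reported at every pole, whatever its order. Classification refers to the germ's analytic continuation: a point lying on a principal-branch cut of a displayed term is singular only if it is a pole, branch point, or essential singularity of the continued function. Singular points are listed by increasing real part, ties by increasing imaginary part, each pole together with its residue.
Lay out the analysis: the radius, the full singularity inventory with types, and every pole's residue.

Radius of convergence at 0: 4/3.
At 4/3: a pole of order 1; residue 27/130.

Denominator factor (α - 4/3): pole of order 1 at 4/3, modulus 4/3.
The radius of convergence is the smallest modulus among the singular points: 4/3.
At the order-1 pole 4/3 set g(α) = (α - (4/3))*f(α) = 4/13 - 3*α/40.
Simple pole: residue = g(a) at a = 4/3, which is 27/130.


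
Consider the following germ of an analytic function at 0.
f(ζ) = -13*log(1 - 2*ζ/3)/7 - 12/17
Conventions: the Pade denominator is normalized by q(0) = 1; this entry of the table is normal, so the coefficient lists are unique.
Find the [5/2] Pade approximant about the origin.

The Pade approximant has numerator coefficients [-12/17, 682/357, -6866/7497, 208/3969, 52/11907, 208/535815]; denominator coefficients [1, -20/21, 40/189].

Taylor coefficients needed (expand at 0): a_0 = -12/17, a_1 = 26/21, a_2 = 26/63, a_3 = 104/567, a_4 = 52/567, a_5 = 416/8505, a_6 = 416/15309, a_7 = 1664/107163.
Write the denominator as Q(ζ) = 1 + q1*ζ + q2*ζ^2. Requiring Q*f - P = O(ζ^8) with deg P <= 5 kills the coefficients of ζ^6..ζ^7 in Q*f:
  ζ^6: a_6 + q1*a_5 + q2*a_4 = 0, i.e. 416/15309 + (416/8505)*q1 + (52/567)*q2 = 0.
  ζ^7: a_7 + q1*a_6 + q2*a_5 = 0, i.e. 1664/107163 + (416/15309)*q1 + (416/8505)*q2 = 0.
Solving this linear system: q1 = -20/21, q2 = 40/189.
The numerator is Q*f truncated at degree 5: P0 = a_0 = -12/17; P1 = a_1 + q1*a_0 = 682/357; P2 = a_2 + q1*a_1 + q2*a_0 = -6866/7497; P3 = a_3 + q1*a_2 + q2*a_1 = 208/3969; P4 = a_4 + q1*a_3 + q2*a_2 = 52/11907; P5 = a_5 + q1*a_4 + q2*a_3 = 208/535815.


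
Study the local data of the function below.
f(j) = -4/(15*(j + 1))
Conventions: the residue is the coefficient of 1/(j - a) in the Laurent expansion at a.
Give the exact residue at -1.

The residue is -4/15.

At the order-1 pole -1 set g(j) = (j - (-1))*f(j) = -4/15.
Simple pole: residue = g(a) at a = -1, which is -4/15.


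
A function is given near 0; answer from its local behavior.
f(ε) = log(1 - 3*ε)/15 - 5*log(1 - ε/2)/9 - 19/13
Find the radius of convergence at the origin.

Branch term (-5/9)*log(1 - ε/(2)): its argument vanishes at ε = 2, a logarithmic branch point, modulus 2.
Branch term (1/15)*log(1 - ε/(1/3)): its argument vanishes at ε = 1/3, a logarithmic branch point, modulus 1/3.
The radius of convergence is the smallest modulus among the singular points: 1/3.

The radius of convergence is 1/3.


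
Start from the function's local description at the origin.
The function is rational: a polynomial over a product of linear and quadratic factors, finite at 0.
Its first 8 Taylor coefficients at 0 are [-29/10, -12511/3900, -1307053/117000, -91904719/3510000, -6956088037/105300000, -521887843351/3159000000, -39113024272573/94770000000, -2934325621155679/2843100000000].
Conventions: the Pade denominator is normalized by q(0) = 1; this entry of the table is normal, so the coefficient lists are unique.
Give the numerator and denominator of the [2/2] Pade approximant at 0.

Taylor coefficients needed (read off): a_0 = -29/10, a_1 = -12511/3900, a_2 = -1307053/117000, a_3 = -91904719/3510000, a_4 = -6956088037/105300000.
Write the denominator as Q(ν) = 1 + q1*ν + q2*ν^2. Requiring Q*f - P = O(ν^5) with deg P <= 2 kills the coefficients of ν^3..ν^4 in Q*f:
  ν^3: a_3 + q1*a_2 + q2*a_1 = 0, i.e. -91904719/3510000 + (-1307053/117000)*q1 + (-12511/3900)*q2 = 0.
  ν^4: a_4 + q1*a_3 + q2*a_2 = 0, i.e. -6956088037/105300000 + (-91904719/3510000)*q1 + (-1307053/117000)*q2 = 0.
Solving this linear system: q1 = -55161202087/27928380270, q2 = -17930510071/13964190135.
The numerator is Q*f truncated at degree 2: P0 = a_0 = -29/10; P1 = a_1 + q1*a_0 = 91487076682/36306894351; P2 = a_2 + q1*a_1 + q2*a_0 = -13453981865/12102298117.

The Pade approximant has numerator coefficients [-29/10, 91487076682/36306894351, -13453981865/12102298117]; denominator coefficients [1, -55161202087/27928380270, -17930510071/13964190135].


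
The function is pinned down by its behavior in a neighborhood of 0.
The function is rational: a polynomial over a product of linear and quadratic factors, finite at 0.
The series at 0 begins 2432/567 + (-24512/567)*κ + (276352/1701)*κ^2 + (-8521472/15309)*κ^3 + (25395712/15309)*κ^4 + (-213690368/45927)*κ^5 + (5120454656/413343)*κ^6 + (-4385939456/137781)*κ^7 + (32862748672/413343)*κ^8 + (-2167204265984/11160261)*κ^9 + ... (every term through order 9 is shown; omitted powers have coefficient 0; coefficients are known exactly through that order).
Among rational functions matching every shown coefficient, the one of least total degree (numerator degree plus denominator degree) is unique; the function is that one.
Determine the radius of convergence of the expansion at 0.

The radius of convergence is 1/2.

No rational of total degree below 8 reproduces all 10 coefficients; solving the [2/6] Pade equations on them gives f(κ) = (2*κ**2 + 11*κ - 38/21)/((κ - 3/2)**3*(κ + 1/2)**3), whose expansion matches every shown term.
Denominator factor (κ + 1/2)^3: pole of order 3 at -1/2, modulus 1/2.
Denominator factor (κ - 3/2)^3: pole of order 3 at 3/2, modulus 3/2.
The radius of convergence is the smallest modulus among the singular points: 1/2.


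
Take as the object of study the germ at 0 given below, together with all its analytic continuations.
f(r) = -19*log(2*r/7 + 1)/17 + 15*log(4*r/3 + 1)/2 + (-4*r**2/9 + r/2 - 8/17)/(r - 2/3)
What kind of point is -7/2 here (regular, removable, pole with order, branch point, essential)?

The term (-19/17)*log(1 - r/(-7/2)) has argument 1 - -7/2/(-7/2) = 0 at -7/2: a logarithmic (infinitely-sheeted) branch point; the remaining terms are analytic or single-valued there.

The point is a logarithmic branch point.


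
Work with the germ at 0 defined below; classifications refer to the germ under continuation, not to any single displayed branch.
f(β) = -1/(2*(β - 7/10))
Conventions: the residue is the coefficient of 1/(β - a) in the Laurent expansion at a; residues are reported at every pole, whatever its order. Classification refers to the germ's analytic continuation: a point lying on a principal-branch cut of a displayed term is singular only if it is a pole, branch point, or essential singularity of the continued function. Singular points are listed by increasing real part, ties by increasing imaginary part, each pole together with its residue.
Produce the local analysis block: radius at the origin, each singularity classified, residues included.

Denominator factor (β - 7/10): pole of order 1 at 7/10, modulus 7/10.
The radius of convergence is the smallest modulus among the singular points: 7/10.
At the order-1 pole 7/10 set g(β) = (β - (7/10))*f(β) = -1/2.
Simple pole: residue = g(a) at a = 7/10, which is -1/2.

Radius of convergence at 0: 7/10.
At 7/10: a pole of order 1; residue -1/2.


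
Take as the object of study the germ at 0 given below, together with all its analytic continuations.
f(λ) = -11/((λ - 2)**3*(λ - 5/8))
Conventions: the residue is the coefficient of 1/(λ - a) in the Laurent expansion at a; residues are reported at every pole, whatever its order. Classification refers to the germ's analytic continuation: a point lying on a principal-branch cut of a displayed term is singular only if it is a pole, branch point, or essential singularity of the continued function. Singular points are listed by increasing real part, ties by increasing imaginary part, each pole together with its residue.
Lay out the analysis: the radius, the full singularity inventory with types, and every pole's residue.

Denominator factor (λ - 2)^3: pole of order 3 at 2, modulus 2.
Denominator factor (λ - 5/8): pole of order 1 at 5/8, modulus 5/8.
The radius of convergence is the smallest modulus among the singular points: 5/8.
At the order-1 pole 5/8 set g(λ) = (λ - (5/8))*f(λ) = -11/(λ - 2)**3.
Simple pole: residue = g(a) at a = 5/8, which is 512/121.
At the order-3 pole 2 set g(λ) = (λ - (2))^3*f(λ) = -11/(λ - 5/8).
Order-3 pole: residue = g''(a)/2; g''(2) = -1024/121, so the residue is -512/121.
List the singular points by increasing real part (a conjugate pair: the negative imaginary part first).

Radius of convergence at 0: 5/8.
At 5/8: a pole of order 1; residue 512/121.
At 2: a pole of order 3; residue -512/121.


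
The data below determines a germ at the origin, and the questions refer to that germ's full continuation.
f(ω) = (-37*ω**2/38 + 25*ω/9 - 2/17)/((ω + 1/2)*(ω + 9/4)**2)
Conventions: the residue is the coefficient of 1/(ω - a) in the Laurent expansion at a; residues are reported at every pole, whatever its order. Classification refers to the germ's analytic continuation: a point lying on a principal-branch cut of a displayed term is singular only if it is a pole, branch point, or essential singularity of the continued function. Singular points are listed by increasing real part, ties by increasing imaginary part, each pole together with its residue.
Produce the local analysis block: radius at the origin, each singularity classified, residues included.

Radius of convergence at 0: 1/2.
At -9/4: a pole of order 2; residue -114601/284886.
At -1/2: a pole of order 1; residue -81394/142443.

Denominator factor (ω + 1/2): pole of order 1 at -1/2, modulus 1/2.
Denominator factor (ω + 9/4)^2: pole of order 2 at -9/4, modulus 9/4.
The radius of convergence is the smallest modulus among the singular points: 1/2.
At the order-2 pole -9/4 set g(ω) = (ω - (-9/4))^2*f(ω) = (-37*ω**2/38 + 25*ω/9 - 2/17)/(ω + 1/2).
Order-2 pole: residue = g'(a); g'(-9/4) = -114601/284886, so the residue is -114601/284886.
At the order-1 pole -1/2 set g(ω) = (ω - (-1/2))*f(ω) = (-37*ω**2/38 + 25*ω/9 - 2/17)/(ω + 9/4)**2.
Simple pole: residue = g(a) at a = -1/2, which is -81394/142443.
List the singular points by increasing real part (a conjugate pair: the negative imaginary part first).


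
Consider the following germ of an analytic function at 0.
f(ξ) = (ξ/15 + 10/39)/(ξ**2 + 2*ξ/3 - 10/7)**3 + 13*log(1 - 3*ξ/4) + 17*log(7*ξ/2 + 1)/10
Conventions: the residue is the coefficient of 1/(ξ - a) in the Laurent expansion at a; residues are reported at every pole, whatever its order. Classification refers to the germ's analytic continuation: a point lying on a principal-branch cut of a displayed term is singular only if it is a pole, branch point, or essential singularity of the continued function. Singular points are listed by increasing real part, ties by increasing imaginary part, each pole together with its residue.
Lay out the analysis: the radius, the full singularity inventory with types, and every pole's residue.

Denominator factor (ξ**2 + 2*ξ/3 - 10/7)^3: discriminant 388/63, real irrational roots -1/3 + (1/21)*sqrt(679) and -1/3 - (1/21)*sqrt(679); poles of order 3, moduli -1/3 + (1/21)*sqrt(679) and 1/3 + (1/21)*sqrt(679).
Branch term (17/10)*log(1 - ξ/(-2/7)): its argument vanishes at ξ = -2/7, a logarithmic branch point, modulus 2/7.
Branch term (13)*log(1 - ξ/(4/3)): its argument vanishes at ξ = 4/3, a logarithmic branch point, modulus 4/3.
The radius of convergence is the smallest modulus among the singular points: 2/7.
The branch terms are analytic at -1/3 - (1/21)*sqrt(679) and contribute nothing to the residue; only the rational part matters.
The factor ξ**2 + 2*ξ/3 - 10/7 splits as (ξ - a)(ξ - a') with a = -1/3 - (1/21)*sqrt(679), a' = -1/3 + (1/21)*sqrt(679). At the order-3 pole a set g(ξ) = (ξ - a)^3*(rational part) = [ξ/15 + 10/39] / (ξ - a')^3.
Order-3 pole: residue = g''(a)/2; g''(-1/3 - (1/21)*sqrt(679)) = -(543753/474589960)*sqrt(679), so the residue is -(543753/949179920)*sqrt(679).
The branch terms are analytic at -1/3 + (1/21)*sqrt(679) and contribute nothing to the residue; only the rational part matters.
The factor ξ**2 + 2*ξ/3 - 10/7 splits as (ξ - a)(ξ - a') with a = -1/3 + (1/21)*sqrt(679), a' = -1/3 - (1/21)*sqrt(679). At the order-3 pole a set g(ξ) = (ξ - a)^3*(rational part) = [ξ/15 + 10/39] / (ξ - a')^3.
Order-3 pole: residue = g''(a)/2; g''(-1/3 + (1/21)*sqrt(679)) = (543753/474589960)*sqrt(679), so the residue is (543753/949179920)*sqrt(679).
List the singular points by increasing real part (a conjugate pair: the negative imaginary part first).

Radius of convergence at 0: 2/7.
At -1/3 - (1/21)*sqrt(679): a pole of order 3; residue -(543753/949179920)*sqrt(679).
At -2/7: a logarithmic branch point.
At -1/3 + (1/21)*sqrt(679): a pole of order 3; residue (543753/949179920)*sqrt(679).
At 4/3: a logarithmic branch point.


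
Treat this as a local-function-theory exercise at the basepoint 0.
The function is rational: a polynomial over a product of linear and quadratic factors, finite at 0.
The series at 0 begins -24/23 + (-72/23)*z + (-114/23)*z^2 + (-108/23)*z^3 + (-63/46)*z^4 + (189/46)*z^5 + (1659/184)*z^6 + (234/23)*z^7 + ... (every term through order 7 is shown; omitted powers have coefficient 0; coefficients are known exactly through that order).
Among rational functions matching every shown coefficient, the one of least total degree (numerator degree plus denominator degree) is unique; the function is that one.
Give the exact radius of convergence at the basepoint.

No rational of total degree below 4 reproduces all 8 coefficients; solving the [0/4] Pade equations on them gives f(z) = -24/(23*(z**2 - 3*z/2 + 1)**2), whose expansion matches every shown term.
Denominator factor (z**2 - 3*z/2 + 1)^2: discriminant -7/4, complex-conjugate roots (3/4) + ((1/4)*sqrt(7))*i and (3/4) - ((1/4)*sqrt(7))*i; poles of order 2, moduli 1 and 1.
The radius of convergence is the smallest modulus among the singular points: 1.

The radius of convergence is 1.


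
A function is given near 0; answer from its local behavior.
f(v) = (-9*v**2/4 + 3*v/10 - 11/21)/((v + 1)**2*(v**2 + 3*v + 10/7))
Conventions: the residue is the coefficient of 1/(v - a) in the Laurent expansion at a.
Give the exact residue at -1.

The residue is 973/960.

At the order-2 pole -1 set g(v) = (v - (-1))^2*f(v) = (-9*v**2/4 + 3*v/10 - 11/21)/(v**2 + 3*v + 10/7).
Order-2 pole: residue = g'(a); g'(-1) = 973/960, so the residue is 973/960.


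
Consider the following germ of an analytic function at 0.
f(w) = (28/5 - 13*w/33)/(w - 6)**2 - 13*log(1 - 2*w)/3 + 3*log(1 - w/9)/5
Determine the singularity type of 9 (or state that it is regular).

The term (3/5)*log(1 - w/(9)) has argument 1 - 9/(9) = 0 at 9: a logarithmic (infinitely-sheeted) branch point; the remaining terms are analytic or single-valued there.

The point is a logarithmic branch point.


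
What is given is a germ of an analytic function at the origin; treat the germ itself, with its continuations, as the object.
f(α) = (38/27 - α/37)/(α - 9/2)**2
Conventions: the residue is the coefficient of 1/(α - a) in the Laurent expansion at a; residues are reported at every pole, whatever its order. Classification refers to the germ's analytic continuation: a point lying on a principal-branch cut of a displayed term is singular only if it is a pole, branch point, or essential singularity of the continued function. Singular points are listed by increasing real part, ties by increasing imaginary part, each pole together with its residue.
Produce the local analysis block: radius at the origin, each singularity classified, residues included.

Radius of convergence at 0: 9/2.
At 9/2: a pole of order 2; residue -1/37.

Denominator factor (α - 9/2)^2: pole of order 2 at 9/2, modulus 9/2.
The radius of convergence is the smallest modulus among the singular points: 9/2.
At the order-2 pole 9/2 set g(α) = (α - (9/2))^2*f(α) = 38/27 - α/37.
Order-2 pole: residue = g'(a); g'(9/2) = -1/37, so the residue is -1/37.


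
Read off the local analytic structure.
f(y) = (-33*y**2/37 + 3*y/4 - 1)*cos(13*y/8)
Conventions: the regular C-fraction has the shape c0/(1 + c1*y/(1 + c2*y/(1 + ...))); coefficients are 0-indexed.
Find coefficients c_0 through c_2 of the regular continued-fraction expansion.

Taylor coefficients (expand at 0): a_0 = -1, a_1 = 3/4, a_2 = 2029/4736.
c0 = a_0 = -1. Peel one level at a time: if S = 1 + c*y/S' with S'(0) = 1, then c is the y-coefficient of S and S' = c*y/(S - 1).
S_1 = c0/f = 1 + (3/4)*y + (4693/4736)*y^2 + ...; c1 = 3/4.
S_2 = c1*y/(S_1 - 1) = 1 + (-4693/3552)*y + ...; c2 = -4693/3552.

The regular C-fraction coefficients are [-1, 3/4, -4693/3552].


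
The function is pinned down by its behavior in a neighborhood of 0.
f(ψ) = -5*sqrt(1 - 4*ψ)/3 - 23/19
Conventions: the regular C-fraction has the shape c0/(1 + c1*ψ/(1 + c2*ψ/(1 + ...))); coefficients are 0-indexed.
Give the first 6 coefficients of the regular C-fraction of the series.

Taylor coefficients (expand at 0): a_0 = -164/57, a_1 = 10/3, a_2 = 10/3, a_3 = 20/3, a_4 = 50/3, a_5 = 140/3.
c0 = a_0 = -164/57. Peel one level at a time: if S = 1 + c*ψ/S' with S'(0) = 1, then c is the ψ-coefficient of S and S' = c*ψ/(S - 1).
S_1 = c0/f = 1 + (95/82)*ψ + (16815/6724)*ψ^2 + ...; c1 = 95/82.
S_2 = c1*ψ/(S_1 - 1) = 1 + (-177/82)*ψ + (-1)*ψ^2 + ...; c2 = -177/82.
S_3 = c2*ψ/(S_2 - 1) = 1 + (-82/177)*ψ + (-22304/31329)*ψ^2 + ...; c3 = -82/177.
S_4 = c3*ψ/(S_3 - 1) = 1 + (-272/177)*ψ + (-1)*ψ^2 + ...; c4 = -272/177.
S_5 = c4*ψ/(S_4 - 1) = 1 + (-177/272)*ψ + ...; c5 = -177/272.

The regular C-fraction coefficients are [-164/57, 95/82, -177/82, -82/177, -272/177, -177/272].


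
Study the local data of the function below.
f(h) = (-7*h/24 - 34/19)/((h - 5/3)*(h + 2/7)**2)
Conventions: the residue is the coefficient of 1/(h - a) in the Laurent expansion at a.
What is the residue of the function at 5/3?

The residue is -152537/255512.

At the order-1 pole 5/3 set g(h) = (h - (5/3))*f(h) = (-7*h/24 - 34/19)/(h + 2/7)**2.
Simple pole: residue = g(a) at a = 5/3, which is -152537/255512.


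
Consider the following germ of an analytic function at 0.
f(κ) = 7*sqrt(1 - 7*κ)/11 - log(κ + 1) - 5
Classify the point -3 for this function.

There is no denominator, hence no pole anywhere.
Branch term sqrt(1 - κ/(1/7)): argument at -3 is 22, nonzero, so -3 is not its branch point (a point on a principal cut is still regular for the continued germ).
Branch term log(1 - κ/(-1)): argument at -3 is -2, nonzero, so -3 is not its branch point (a point on a principal cut is still regular for the continued germ).
So the germ continues analytically to -3.

The point is a regular point.


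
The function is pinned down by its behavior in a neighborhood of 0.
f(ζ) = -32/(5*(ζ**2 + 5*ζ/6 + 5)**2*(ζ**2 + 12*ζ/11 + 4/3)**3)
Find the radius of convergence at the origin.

The radius of convergence is (2/3)*sqrt(3).

Denominator factor (ζ**2 + 12*ζ/11 + 4/3)^3: discriminant -1504/363, complex-conjugate roots (-6/11) + ((2/33)*sqrt(282))*i and (-6/11) - ((2/33)*sqrt(282))*i; poles of order 3, moduli (2/3)*sqrt(3) and (2/3)*sqrt(3).
Denominator factor (ζ**2 + 5*ζ/6 + 5)^2: discriminant -695/36, complex-conjugate roots (-5/12) + ((1/12)*sqrt(695))*i and (-5/12) - ((1/12)*sqrt(695))*i; poles of order 2, moduli sqrt(5) and sqrt(5).
The radius of convergence is the smallest modulus among the singular points: (2/3)*sqrt(3).


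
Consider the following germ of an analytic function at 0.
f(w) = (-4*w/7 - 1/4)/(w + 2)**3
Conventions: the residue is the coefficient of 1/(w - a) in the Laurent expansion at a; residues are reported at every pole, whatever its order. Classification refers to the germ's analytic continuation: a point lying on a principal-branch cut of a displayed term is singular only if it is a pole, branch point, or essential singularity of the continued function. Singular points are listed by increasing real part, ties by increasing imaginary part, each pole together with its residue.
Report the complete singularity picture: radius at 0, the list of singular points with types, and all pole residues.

Radius of convergence at 0: 2.
At -2: a pole of order 3; residue 0.

Denominator factor (w + 2)^3: pole of order 3 at -2, modulus 2.
The radius of convergence is the smallest modulus among the singular points: 2.
At the order-3 pole -2 set g(w) = (w - (-2))^3*f(w) = -4*w/7 - 1/4.
Order-3 pole: residue = g''(a)/2; g''(-2) = 0, so the residue is 0.


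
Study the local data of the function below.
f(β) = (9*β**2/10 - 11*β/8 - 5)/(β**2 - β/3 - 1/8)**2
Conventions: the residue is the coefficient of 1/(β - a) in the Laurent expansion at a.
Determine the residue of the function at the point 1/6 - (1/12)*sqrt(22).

The factor β**2 - β/3 - 1/8 splits as (β - a)(β - a') with a = 1/6 - (1/12)*sqrt(22), a' = 1/6 + (1/12)*sqrt(22). At the order-2 pole a set g(β) = (β - a)^2*f(β) = [9*β**2/10 - 11*β/8 - 5] / (β - a')^2.
Order-2 pole: residue = g'(a); g'(1/6 - (1/12)*sqrt(22)) = -(5769/1210)*sqrt(22), so the residue is -(5769/1210)*sqrt(22).

The residue is -(5769/1210)*sqrt(22).


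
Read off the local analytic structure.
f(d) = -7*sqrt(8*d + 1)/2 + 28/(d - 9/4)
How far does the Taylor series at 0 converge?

The radius of convergence is 1/8.

Denominator factor (d - 9/4): pole of order 1 at 9/4, modulus 9/4.
Branch term (-7/2)*sqrt(1 - d/(-1/8)): its argument vanishes at d = -1/8, a square-root branch point, modulus 1/8.
The radius of convergence is the smallest modulus among the singular points: 1/8.


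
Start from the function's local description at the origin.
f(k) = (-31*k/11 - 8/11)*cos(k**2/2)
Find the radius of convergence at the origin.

The radius of convergence is infinite.

The factor cos(k**2/2) is entire and contributes no finite singular point.
The polynomial part has no poles.
No finite singular points: the Taylor series at 0 converges everywhere.


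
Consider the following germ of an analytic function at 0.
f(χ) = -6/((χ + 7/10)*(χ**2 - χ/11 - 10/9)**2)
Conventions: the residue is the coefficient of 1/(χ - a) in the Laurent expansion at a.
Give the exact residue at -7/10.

The residue is -588060000/30459361.

At the order-1 pole -7/10 set g(χ) = (χ - (-7/10))*f(χ) = -6/(χ**2 - χ/11 - 10/9)**2.
Simple pole: residue = g(a) at a = -7/10, which is -588060000/30459361.


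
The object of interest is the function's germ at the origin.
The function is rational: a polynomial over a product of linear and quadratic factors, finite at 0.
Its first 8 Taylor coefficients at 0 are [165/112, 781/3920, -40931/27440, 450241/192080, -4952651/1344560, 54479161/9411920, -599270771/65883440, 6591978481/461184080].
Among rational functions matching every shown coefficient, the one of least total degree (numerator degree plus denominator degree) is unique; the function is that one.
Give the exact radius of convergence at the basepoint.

The radius of convergence is 7/11.

No rational of total degree below 3 reproduces all 8 coefficients; solving the [2/1] Pade equations on them gives f(k) = (-3*k**2/4 + 8*k/5 + 15/16)/(k + 7/11), whose expansion matches every shown term.
Denominator factor (k + 7/11): pole of order 1 at -7/11, modulus 7/11.
The radius of convergence is the smallest modulus among the singular points: 7/11.


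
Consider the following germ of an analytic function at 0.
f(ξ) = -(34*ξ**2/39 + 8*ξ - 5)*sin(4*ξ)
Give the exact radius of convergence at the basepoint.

The factor -sin(4*ξ) is entire and contributes no finite singular point.
The polynomial part has no poles.
No finite singular points: the Taylor series at 0 converges everywhere.

The radius of convergence is infinite.


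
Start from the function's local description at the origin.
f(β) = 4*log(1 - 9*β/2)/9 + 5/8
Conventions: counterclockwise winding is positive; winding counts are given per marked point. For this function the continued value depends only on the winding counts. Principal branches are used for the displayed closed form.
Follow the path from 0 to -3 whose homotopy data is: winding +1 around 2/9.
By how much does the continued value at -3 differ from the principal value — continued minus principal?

The rational part is single-valued and drops out of the difference; each branch term changes only by its own monodromy.
(4/9)*log(1 - β/(2/9)): each positive loop around 2/9 adds 2*pi*i to the log, so winding +1 contributes (4/9)*(1)*2*pi*i = (8/9)*pi*i.
Summing the contributions at β = -3 gives (8/9)*pi*i.

Continued minus principal equals (8/9)*pi*i.


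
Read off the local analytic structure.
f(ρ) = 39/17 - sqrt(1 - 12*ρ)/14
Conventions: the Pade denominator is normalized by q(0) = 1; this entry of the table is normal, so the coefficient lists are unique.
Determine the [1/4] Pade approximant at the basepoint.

Taylor coefficients needed (expand at 0): a_0 = 529/238, a_1 = 3/7, a_2 = 9/7, a_3 = 54/7, a_4 = 405/7, a_5 = 486.
Write the denominator as Q(ρ) = 1 + q1*ρ + q2*ρ^2 + q3*ρ^3 + q4*ρ^4. Requiring Q*f - P = O(ρ^6) with deg P <= 1 kills the coefficients of ρ^2..ρ^5 in Q*f:
  ρ^2: a_2 + q1*a_1 + q2*a_0 = 0, i.e. 9/7 + (3/7)*q1 + (529/238)*q2 = 0.
  ρ^3: a_3 + q1*a_2 + q2*a_1 + q3*a_0 = 0, i.e. 54/7 + (9/7)*q1 + (3/7)*q2 + (529/238)*q3 = 0.
  ρ^4: a_4 + q1*a_3 + q2*a_2 + q3*a_1 + q4*a_0 = 0, i.e. 405/7 + (54/7)*q1 + (9/7)*q2 + (3/7)*q3 + (529/238)*q4 = 0.
  ρ^5: a_5 + q1*a_4 + q2*a_3 + q3*a_2 + q4*a_1 = 0, i.e. 486 + (405/7)*q1 + (54/7)*q2 + (9/7)*q3 + (3/7)*q4 = 0.
Solving this linear system: q1 = -852547668/99200249, q2 = 107002998/99200249, q3 = 128229912/99200249, q4 = 290109114/99200249.
The numerator is Q*f truncated at degree 1: P0 = a_0 = 529/238; P1 = a_1 + q1*a_0 = -220439645487/11804829631.

The Pade approximant has numerator coefficients [529/238, -220439645487/11804829631]; denominator coefficients [1, -852547668/99200249, 107002998/99200249, 128229912/99200249, 290109114/99200249].
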